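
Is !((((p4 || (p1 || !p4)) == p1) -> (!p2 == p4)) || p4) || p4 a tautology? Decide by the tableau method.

Not valid

Assume the negation and expand:
Initial set: {!(!((((p4 || (p1 || !p4)) == p1) -> (!p2 == p4)) || p4) || p4)}.
!(!((((p4 || (p1 || !p4)) == p1) -> (!p2 == p4)) || p4) || p4): α-rule — add !!((((p4 || (p1 || !p4)) == p1) -> (!p2 == p4)) || p4), !p4.
!!((((p4 || (p1 || !p4)) == p1) -> (!p2 == p4)) || p4): β-rule — branch into (((p4 || (p1 || !p4)) == p1) -> (!p2 == p4))  //  p4.
  branch 1 (add (((p4 || (p1 || !p4)) == p1) -> (!p2 == p4))):
    (((p4 || (p1 || !p4)) == p1) -> (!p2 == p4)): β-rule — branch into !((p4 || (p1 || !p4)) == p1)  //  (!p2 == p4).
      branch 1.1 (add !((p4 || (p1 || !p4)) == p1)):
        !((p4 || (p1 || !p4)) == p1): β-rule — branch into (p4 || (p1 || !p4)), !p1  //  !(p4 || (p1 || !p4)), p1.
          branch 1.1.1 (add (p4 || (p1 || !p4)), !p1):
            (p4 || (p1 || !p4)): β-rule — branch into p4  //  (p1 || !p4).
              branch 1.1.1.1 (add p4):
                × closes — contains both p4 and !p4.
              branch 1.1.1.2 (add (p1 || !p4)):
                (p1 || !p4): β-rule — branch into p1  //  !p4.
                  branch 1.1.1.2.1 (add p1):
                    × closes — contains both p1 and !p1.
                  branch 1.1.1.2.2 (add !p4):
                    ○ open, literals {p1=false, p4=false}.
          branch 1.1.2 (add !(p4 || (p1 || !p4)), p1):
            !(p4 || (p1 || !p4)): α-rule — add !p4, !(p1 || !p4).
            !(p1 || !p4): α-rule — add !p1, !!p4.
            × closes — contains both p1 and !p1.
      branch 1.2 (add (!p2 == p4)):
        (!p2 == p4): β-rule — branch into !p2, p4  //  !!p2, !p4.
          branch 1.2.1 (add !p2, p4):
            × closes — contains both p4 and !p4.
          branch 1.2.2 (add !!p2, !p4):
            ○ open, literals {p2=true, p4=false}.
  branch 2 (add p4):
    × closes — contains both p4 and !p4.
5 branches closed, 2 open.
An open branch gives a countermodel: p1=false, p4=false (unmentioned atoms arbitrary); under it the original formula is false.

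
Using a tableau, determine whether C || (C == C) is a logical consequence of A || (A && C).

Yes

Initial set: {T (A || (A && C)); F (C || (C == C))}.
F (C || (C == C)): α-rule — add F C, F (C == C).
T (A || (A && C)): β-rule — branch into T A  //  T (A && C).
  branch 1 (add T A):
    F (C == C): β-rule — branch into T C, F C  //  F C, T C.
      branch 1.1 (add T C, F C):
        × closes — contains both C and !C.
      branch 1.2 (add F C, T C):
        × closes — contains both C and !C.
  branch 2 (add T (A && C)):
    T (A && C): α-rule — add T A, T C.
    × closes — contains both C and !C.
All 3 branches close.
Every branch closed, so the premises entail the conclusion.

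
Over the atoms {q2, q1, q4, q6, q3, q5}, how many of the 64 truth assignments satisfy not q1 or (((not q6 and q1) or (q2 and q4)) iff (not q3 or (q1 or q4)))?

Initial set: {(not q1 or (((not q6 and q1) or (q2 and q4)) iff (not q3 or (q1 or q4))))}.
(not q1 or (((not q6 and q1) or (q2 and q4)) iff (not q3 or (q1 or q4)))): β-rule — branch into not q1  //  (((not q6 and q1) or (q2 and q4)) iff (not q3 or (q1 or q4))).
  branch 1 (add not q1):
    ○ open, literals {q1=F}.
  branch 2 (add (((not q6 and q1) or (q2 and q4)) iff (not q3 or (q1 or q4)))):
    (((not q6 and q1) or (q2 and q4)) iff (not q3 or (q1 or q4))): β-rule — branch into ((not q6 and q1) or (q2 and q4)), (not q3 or (q1 or q4))  //  not ((not q6 and q1) or (q2 and q4)), not (not q3 or (q1 or q4)).
      branch 2.1 (add ((not q6 and q1) or (q2 and q4)), (not q3 or (q1 or q4))):
        ((not q6 and q1) or (q2 and q4)): β-rule — branch into (not q6 and q1)  //  (q2 and q4).
          branch 2.1.1 (add (not q6 and q1)):
            (not q6 and q1): α-rule — add not q6, q1.
            (not q3 or (q1 or q4)): β-rule — branch into not q3  //  (q1 or q4).
              branch 2.1.1.1 (add not q3):
                ○ open, literals {q1=T, q3=F, q6=F}.
              branch 2.1.1.2 (add (q1 or q4)):
                (q1 or q4): β-rule — branch into q1  //  q4.
                  branch 2.1.1.2.1 (add q1):
                    ○ open, literals {q1=T, q6=F}.
                  branch 2.1.1.2.2 (add q4):
                    ○ open, literals {q1=T, q4=T, q6=F}.
          branch 2.1.2 (add (q2 and q4)):
            (q2 and q4): α-rule — add q2, q4.
            (not q3 or (q1 or q4)): β-rule — branch into not q3  //  (q1 or q4).
              branch 2.1.2.1 (add not q3):
                ○ open, literals {q2=T, q3=F, q4=T}.
              branch 2.1.2.2 (add (q1 or q4)):
                (q1 or q4): β-rule — branch into q1  //  q4.
                  branch 2.1.2.2.1 (add q1):
                    ○ open, literals {q1=T, q2=T, q4=T}.
                  branch 2.1.2.2.2 (add q4):
                    ○ open, literals {q2=T, q4=T}.
      branch 2.2 (add not ((not q6 and q1) or (q2 and q4)), not (not q3 or (q1 or q4))):
        not ((not q6 and q1) or (q2 and q4)): α-rule — add not (not q6 and q1), not (q2 and q4).
        not (not q3 or (q1 or q4)): α-rule — add not not q3, not (q1 or q4).
        not (q1 or q4): α-rule — add not q1, not q4.
        not (not q6 and q1): β-rule — branch into not not q6  //  not q1.
          branch 2.2.1 (add not not q6):
            not (q2 and q4): β-rule — branch into not q2  //  not q4.
              branch 2.2.1.1 (add not q2):
                ○ open, literals {q1=F, q2=F, q3=T, q4=F, q6=T}.
              branch 2.2.1.2 (add not q4):
                ○ open, literals {q1=F, q3=T, q4=F, q6=T}.
          branch 2.2.2 (add not q1):
            not (q2 and q4): β-rule — branch into not q2  //  not q4.
              branch 2.2.2.1 (add not q2):
                ○ open, literals {q1=F, q2=F, q3=T, q4=F}.
              branch 2.2.2.2 (add not q4):
                ○ open, literals {q1=F, q3=T, q4=F}.
0 branches closed, 11 open.
Each open branch fixes some atoms; the unmentioned ones are free. Counting distinct full assignments: branch {q1=F} (q2, q4, q6, q3, q5) contributes 32 new; branch {q1=T, q3=F, q6=F} (q2, q4, q5) contributes 8 new; branch {q1=T, q6=F} (q2, q4, q3, q5) contributes 8 new; branch {q1=T, q4=T, q6=F} (q2, q3, q5) contributes 0 new; branch {q2=T, q3=F, q4=T} (q1, q6, q5) contributes 2 new; branch {q1=T, q2=T, q4=T} (q6, q3, q5) contributes 2 new; branch {q2=T, q4=T} (q1, q6, q3, q5) contributes 0 new; branch {q1=F, q2=F, q3=T, q4=F, q6=T} (q5) contributes 0 new; branch {q1=F, q3=T, q4=F, q6=T} (q2, q5) contributes 0 new; branch {q1=F, q2=F, q3=T, q4=F} (q6, q5) contributes 0 new; branch {q1=F, q3=T, q4=F} (q2, q6, q5) contributes 0 new. Total: 52.

52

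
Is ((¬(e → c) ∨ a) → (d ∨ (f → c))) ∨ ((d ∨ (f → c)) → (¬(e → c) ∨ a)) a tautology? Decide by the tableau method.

Assume the negation and expand:
Initial set: {¬(((¬(e → c) ∨ a) → (d ∨ (f → c))) ∨ ((d ∨ (f → c)) → (¬(e → c) ∨ a)))}.
¬(((¬(e → c) ∨ a) → (d ∨ (f → c))) ∨ ((d ∨ (f → c)) → (¬(e → c) ∨ a))): α-rule — add ¬((¬(e → c) ∨ a) → (d ∨ (f → c))), ¬((d ∨ (f → c)) → (¬(e → c) ∨ a)).
¬((¬(e → c) ∨ a) → (d ∨ (f → c))): α-rule — add (¬(e → c) ∨ a), ¬(d ∨ (f → c)).
¬((d ∨ (f → c)) → (¬(e → c) ∨ a)): α-rule — add (d ∨ (f → c)), ¬(¬(e → c) ∨ a).
¬(d ∨ (f → c)): α-rule — add ¬d, ¬(f → c).
¬(¬(e → c) ∨ a): α-rule — add ¬¬(e → c), ¬a.
¬(f → c): α-rule — add f, ¬c.
(¬(e → c) ∨ a): β-rule — branch into ¬(e → c)  //  a.
  branch 1 (add ¬(e → c)):
    ¬(e → c): α-rule — add e, ¬c.
    (d ∨ (f → c)): β-rule — branch into d  //  (f → c).
      branch 1.1 (add d):
        × closes — contains both d and ¬d.
      branch 1.2 (add (f → c)):
        ¬¬(e → c): β-rule — branch into ¬e  //  c.
          branch 1.2.1 (add ¬e):
            × closes — contains both e and ¬e.
          branch 1.2.2 (add c):
            × closes — contains both c and ¬c.
  branch 2 (add a):
    × closes — contains both a and ¬a.
All 4 branches close.
Every branch closed, so the negation is unsatisfiable and the formula is valid.

Valid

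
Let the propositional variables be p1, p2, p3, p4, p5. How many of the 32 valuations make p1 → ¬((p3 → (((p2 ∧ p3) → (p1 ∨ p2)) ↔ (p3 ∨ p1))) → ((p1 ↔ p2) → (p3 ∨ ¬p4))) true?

Initial set: {(p1 → ¬((p3 → (((p2 ∧ p3) → (p1 ∨ p2)) ↔ (p3 ∨ p1))) → ((p1 ↔ p2) → (p3 ∨ ¬p4))))}.
(p1 → ¬((p3 → (((p2 ∧ p3) → (p1 ∨ p2)) ↔ (p3 ∨ p1))) → ((p1 ↔ p2) → (p3 ∨ ¬p4)))): β-rule — branch into ¬p1  //  ¬((p3 → (((p2 ∧ p3) → (p1 ∨ p2)) ↔ (p3 ∨ p1))) → ((p1 ↔ p2) → (p3 ∨ ¬p4))).
  branch 1 (add ¬p1):
    ○ open, literals {p1=0}.
  branch 2 (add ¬((p3 → (((p2 ∧ p3) → (p1 ∨ p2)) ↔ (p3 ∨ p1))) → ((p1 ↔ p2) → (p3 ∨ ¬p4)))):
    ¬((p3 → (((p2 ∧ p3) → (p1 ∨ p2)) ↔ (p3 ∨ p1))) → ((p1 ↔ p2) → (p3 ∨ ¬p4))): α-rule — add (p3 → (((p2 ∧ p3) → (p1 ∨ p2)) ↔ (p3 ∨ p1))), ¬((p1 ↔ p2) → (p3 ∨ ¬p4)).
    ¬((p1 ↔ p2) → (p3 ∨ ¬p4)): α-rule — add (p1 ↔ p2), ¬(p3 ∨ ¬p4).
    ¬(p3 ∨ ¬p4): α-rule — add ¬p3, ¬¬p4.
    (p3 → (((p2 ∧ p3) → (p1 ∨ p2)) ↔ (p3 ∨ p1))): β-rule — branch into ¬p3  //  (((p2 ∧ p3) → (p1 ∨ p2)) ↔ (p3 ∨ p1)).
      branch 2.1 (add ¬p3):
        (p1 ↔ p2): β-rule — branch into p1, p2  //  ¬p1, ¬p2.
          branch 2.1.1 (add p1, p2):
            ○ open, literals {p1=1, p2=1, p3=0, p4=1}.
          branch 2.1.2 (add ¬p1, ¬p2):
            ○ open, literals {p1=0, p2=0, p3=0, p4=1}.
      branch 2.2 (add (((p2 ∧ p3) → (p1 ∨ p2)) ↔ (p3 ∨ p1))):
        (p1 ↔ p2): β-rule — branch into p1, p2  //  ¬p1, ¬p2.
          branch 2.2.1 (add p1, p2):
            (((p2 ∧ p3) → (p1 ∨ p2)) ↔ (p3 ∨ p1)): β-rule — branch into ((p2 ∧ p3) → (p1 ∨ p2)), (p3 ∨ p1)  //  ¬((p2 ∧ p3) → (p1 ∨ p2)), ¬(p3 ∨ p1).
              branch 2.2.1.1 (add ((p2 ∧ p3) → (p1 ∨ p2)), (p3 ∨ p1)):
                ((p2 ∧ p3) → (p1 ∨ p2)): β-rule — branch into ¬(p2 ∧ p3)  //  (p1 ∨ p2).
                  branch 2.2.1.1.1 (add ¬(p2 ∧ p3)):
                    (p3 ∨ p1): β-rule — branch into p3  //  p1.
                      branch 2.2.1.1.1.1 (add p3):
                        × closes — contains both p3 and ¬p3.
                      branch 2.2.1.1.1.2 (add p1):
                        ¬(p2 ∧ p3): β-rule — branch into ¬p2  //  ¬p3.
                          branch 2.2.1.1.1.2.1 (add ¬p2):
                            × closes — contains both p2 and ¬p2.
                          branch 2.2.1.1.1.2.2 (add ¬p3):
                            ○ open, literals {p1=1, p2=1, p3=0, p4=1}.
                  branch 2.2.1.1.2 (add (p1 ∨ p2)):
                    (p3 ∨ p1): β-rule — branch into p3  //  p1.
                      branch 2.2.1.1.2.1 (add p3):
                        × closes — contains both p3 and ¬p3.
                      branch 2.2.1.1.2.2 (add p1):
                        (p1 ∨ p2): β-rule — branch into p1  //  p2.
                          branch 2.2.1.1.2.2.1 (add p1):
                            ○ open, literals {p1=1, p2=1, p3=0, p4=1}.
                          branch 2.2.1.1.2.2.2 (add p2):
                            ○ open, literals {p1=1, p2=1, p3=0, p4=1}.
              branch 2.2.1.2 (add ¬((p2 ∧ p3) → (p1 ∨ p2)), ¬(p3 ∨ p1)):
                ¬((p2 ∧ p3) → (p1 ∨ p2)): α-rule — add (p2 ∧ p3), ¬(p1 ∨ p2).
                ¬(p3 ∨ p1): α-rule — add ¬p3, ¬p1.
                × closes — contains both p1 and ¬p1.
          branch 2.2.2 (add ¬p1, ¬p2):
            (((p2 ∧ p3) → (p1 ∨ p2)) ↔ (p3 ∨ p1)): β-rule — branch into ((p2 ∧ p3) → (p1 ∨ p2)), (p3 ∨ p1)  //  ¬((p2 ∧ p3) → (p1 ∨ p2)), ¬(p3 ∨ p1).
              branch 2.2.2.1 (add ((p2 ∧ p3) → (p1 ∨ p2)), (p3 ∨ p1)):
                ((p2 ∧ p3) → (p1 ∨ p2)): β-rule — branch into ¬(p2 ∧ p3)  //  (p1 ∨ p2).
                  branch 2.2.2.1.1 (add ¬(p2 ∧ p3)):
                    (p3 ∨ p1): β-rule — branch into p3  //  p1.
                      branch 2.2.2.1.1.1 (add p3):
                        × closes — contains both p3 and ¬p3.
                      branch 2.2.2.1.1.2 (add p1):
                        × closes — contains both p1 and ¬p1.
                  branch 2.2.2.1.2 (add (p1 ∨ p2)):
                    (p3 ∨ p1): β-rule — branch into p3  //  p1.
                      branch 2.2.2.1.2.1 (add p3):
                        × closes — contains both p3 and ¬p3.
                      branch 2.2.2.1.2.2 (add p1):
                        × closes — contains both p1 and ¬p1.
              branch 2.2.2.2 (add ¬((p2 ∧ p3) → (p1 ∨ p2)), ¬(p3 ∨ p1)):
                ¬((p2 ∧ p3) → (p1 ∨ p2)): α-rule — add (p2 ∧ p3), ¬(p1 ∨ p2).
                ¬(p3 ∨ p1): α-rule — add ¬p3, ¬p1.
                (p2 ∧ p3): α-rule — add p2, p3.
                × closes — contains both p2 and ¬p2.
9 branches closed, 6 open.
Each open branch fixes some atoms; the unmentioned ones are free. Counting distinct full assignments: branch {p1=0} (p2, p3, p4, p5) contributes 16 new; branch {p1=1, p2=1, p3=0, p4=1} (p5) contributes 2 new; branch {p1=0, p2=0, p3=0, p4=1} (p5) contributes 0 new; branch {p1=1, p2=1, p3=0, p4=1} (p5) contributes 0 new; branch {p1=1, p2=1, p3=0, p4=1} (p5) contributes 0 new; branch {p1=1, p2=1, p3=0, p4=1} (p5) contributes 0 new. Total: 18.

18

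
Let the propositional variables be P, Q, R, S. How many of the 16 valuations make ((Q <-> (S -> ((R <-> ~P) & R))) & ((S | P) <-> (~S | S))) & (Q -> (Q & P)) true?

Initial set: {(((Q <-> (S -> ((R <-> ~P) & R))) & ((S | P) <-> (~S | S))) & (Q -> (Q & P)))}.
(((Q <-> (S -> ((R <-> ~P) & R))) & ((S | P) <-> (~S | S))) & (Q -> (Q & P))): α-rule — add ((Q <-> (S -> ((R <-> ~P) & R))) & ((S | P) <-> (~S | S))), (Q -> (Q & P)).
((Q <-> (S -> ((R <-> ~P) & R))) & ((S | P) <-> (~S | S))): α-rule — add (Q <-> (S -> ((R <-> ~P) & R))), ((S | P) <-> (~S | S)).
(Q -> (Q & P)): β-rule — branch into ~Q  //  (Q & P).
  branch 1 (add ~Q):
    (Q <-> (S -> ((R <-> ~P) & R))): β-rule — branch into Q, (S -> ((R <-> ~P) & R))  //  ~Q, ~(S -> ((R <-> ~P) & R)).
      branch 1.1 (add Q, (S -> ((R <-> ~P) & R))):
        × closes — contains both Q and ~Q.
      branch 1.2 (add ~Q, ~(S -> ((R <-> ~P) & R))):
        ~(S -> ((R <-> ~P) & R)): α-rule — add S, ~((R <-> ~P) & R).
        ((S | P) <-> (~S | S)): β-rule — branch into (S | P), (~S | S)  //  ~(S | P), ~(~S | S).
          branch 1.2.1 (add (S | P), (~S | S)):
            ~((R <-> ~P) & R): β-rule — branch into ~(R <-> ~P)  //  ~R.
              branch 1.2.1.1 (add ~(R <-> ~P)):
                (S | P): β-rule — branch into S  //  P.
                  branch 1.2.1.1.1 (add S):
                    (~S | S): β-rule — branch into ~S  //  S.
                      branch 1.2.1.1.1.1 (add ~S):
                        × closes — contains both S and ~S.
                      branch 1.2.1.1.1.2 (add S):
                        ~(R <-> ~P): β-rule — branch into R, ~~P  //  ~R, ~P.
                          branch 1.2.1.1.1.2.1 (add R, ~~P):
                            ○ open, literals {P=true, Q=false, R=true, S=true}.
                          branch 1.2.1.1.1.2.2 (add ~R, ~P):
                            ○ open, literals {P=false, Q=false, R=false, S=true}.
                  branch 1.2.1.1.2 (add P):
                    (~S | S): β-rule — branch into ~S  //  S.
                      branch 1.2.1.1.2.1 (add ~S):
                        × closes — contains both S and ~S.
                      branch 1.2.1.1.2.2 (add S):
                        ~(R <-> ~P): β-rule — branch into R, ~~P  //  ~R, ~P.
                          branch 1.2.1.1.2.2.1 (add R, ~~P):
                            ○ open, literals {P=true, Q=false, R=true, S=true}.
                          branch 1.2.1.1.2.2.2 (add ~R, ~P):
                            × closes — contains both P and ~P.
              branch 1.2.1.2 (add ~R):
                (S | P): β-rule — branch into S  //  P.
                  branch 1.2.1.2.1 (add S):
                    (~S | S): β-rule — branch into ~S  //  S.
                      branch 1.2.1.2.1.1 (add ~S):
                        × closes — contains both S and ~S.
                      branch 1.2.1.2.1.2 (add S):
                        ○ open, literals {Q=false, R=false, S=true}.
                  branch 1.2.1.2.2 (add P):
                    (~S | S): β-rule — branch into ~S  //  S.
                      branch 1.2.1.2.2.1 (add ~S):
                        × closes — contains both S and ~S.
                      branch 1.2.1.2.2.2 (add S):
                        ○ open, literals {P=true, Q=false, R=false, S=true}.
          branch 1.2.2 (add ~(S | P), ~(~S | S)):
            ~(S | P): α-rule — add ~S, ~P.
            × closes — contains both S and ~S.
  branch 2 (add (Q & P)):
    (Q & P): α-rule — add Q, P.
    (Q <-> (S -> ((R <-> ~P) & R))): β-rule — branch into Q, (S -> ((R <-> ~P) & R))  //  ~Q, ~(S -> ((R <-> ~P) & R)).
      branch 2.1 (add Q, (S -> ((R <-> ~P) & R))):
        ((S | P) <-> (~S | S)): β-rule — branch into (S | P), (~S | S)  //  ~(S | P), ~(~S | S).
          branch 2.1.1 (add (S | P), (~S | S)):
            (S -> ((R <-> ~P) & R)): β-rule — branch into ~S  //  ((R <-> ~P) & R).
              branch 2.1.1.1 (add ~S):
                (S | P): β-rule — branch into S  //  P.
                  branch 2.1.1.1.1 (add S):
                    × closes — contains both S and ~S.
                  branch 2.1.1.1.2 (add P):
                    (~S | S): β-rule — branch into ~S  //  S.
                      branch 2.1.1.1.2.1 (add ~S):
                        ○ open, literals {P=true, Q=true, S=false}.
                      branch 2.1.1.1.2.2 (add S):
                        × closes — contains both S and ~S.
              branch 2.1.1.2 (add ((R <-> ~P) & R)):
                ((R <-> ~P) & R): α-rule — add (R <-> ~P), R.
                (S | P): β-rule — branch into S  //  P.
                  branch 2.1.1.2.1 (add S):
                    (~S | S): β-rule — branch into ~S  //  S.
                      branch 2.1.1.2.1.1 (add ~S):
                        × closes — contains both S and ~S.
                      branch 2.1.1.2.1.2 (add S):
                        (R <-> ~P): β-rule — branch into R, ~P  //  ~R, ~~P.
                          branch 2.1.1.2.1.2.1 (add R, ~P):
                            × closes — contains both P and ~P.
                          branch 2.1.1.2.1.2.2 (add ~R, ~~P):
                            × closes — contains both R and ~R.
                  branch 2.1.1.2.2 (add P):
                    (~S | S): β-rule — branch into ~S  //  S.
                      branch 2.1.1.2.2.1 (add ~S):
                        (R <-> ~P): β-rule — branch into R, ~P  //  ~R, ~~P.
                          branch 2.1.1.2.2.1.1 (add R, ~P):
                            × closes — contains both P and ~P.
                          branch 2.1.1.2.2.1.2 (add ~R, ~~P):
                            × closes — contains both R and ~R.
                      branch 2.1.1.2.2.2 (add S):
                        (R <-> ~P): β-rule — branch into R, ~P  //  ~R, ~~P.
                          branch 2.1.1.2.2.2.1 (add R, ~P):
                            × closes — contains both P and ~P.
                          branch 2.1.1.2.2.2.2 (add ~R, ~~P):
                            × closes — contains both R and ~R.
          branch 2.1.2 (add ~(S | P), ~(~S | S)):
            ~(S | P): α-rule — add ~S, ~P.
            × closes — contains both P and ~P.
      branch 2.2 (add ~Q, ~(S -> ((R <-> ~P) & R))):
        × closes — contains both Q and ~Q.
18 branches closed, 6 open.
Each open branch fixes some atoms; the unmentioned ones are free. Counting distinct full assignments: branch {P=true, Q=false, R=true, S=true} (none free) contributes 1 new; branch {P=false, Q=false, R=false, S=true} (none free) contributes 1 new; branch {P=true, Q=false, R=true, S=true} (none free) contributes 0 new; branch {Q=false, R=false, S=true} (P) contributes 1 new; branch {P=true, Q=false, R=false, S=true} (none free) contributes 0 new; branch {P=true, Q=true, S=false} (R) contributes 2 new. Total: 5.

5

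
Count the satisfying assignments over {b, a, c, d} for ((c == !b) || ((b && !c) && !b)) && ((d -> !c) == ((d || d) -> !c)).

Initial set: {T (((c == !b) || ((b && !c) && !b)) && ((d -> !c) == ((d || d) -> !c)))}.
T (((c == !b) || ((b && !c) && !b)) && ((d -> !c) == ((d || d) -> !c))): α-rule — add T ((c == !b) || ((b && !c) && !b)), T ((d -> !c) == ((d || d) -> !c)).
T ((c == !b) || ((b && !c) && !b)): β-rule — branch into T (c == !b)  //  T ((b && !c) && !b).
  branch 1 (add T (c == !b)):
    T ((d -> !c) == ((d || d) -> !c)): β-rule — branch into T (d -> !c), T ((d || d) -> !c)  //  F (d -> !c), F ((d || d) -> !c).
      branch 1.1 (add T (d -> !c), T ((d || d) -> !c)):
        T (c == !b): β-rule — branch into T c, T !b  //  F c, F !b.
          branch 1.1.1 (add T c, T !b):
            T (d -> !c): β-rule — branch into F d  //  T !c.
              branch 1.1.1.1 (add F d):
                T ((d || d) -> !c): β-rule — branch into F (d || d)  //  T !c.
                  branch 1.1.1.1.1 (add F (d || d)):
                    F (d || d): α-rule — add F d, F d.
                    ○ open, literals {b=false, c=true, d=false}.
                  branch 1.1.1.1.2 (add T !c):
                    × closes — contains both c and !c.
              branch 1.1.1.2 (add T !c):
                × closes — contains both c and !c.
          branch 1.1.2 (add F c, F !b):
            T (d -> !c): β-rule — branch into F d  //  T !c.
              branch 1.1.2.1 (add F d):
                T ((d || d) -> !c): β-rule — branch into F (d || d)  //  T !c.
                  branch 1.1.2.1.1 (add F (d || d)):
                    F (d || d): α-rule — add F d, F d.
                    ○ open, literals {b=true, c=false, d=false}.
                  branch 1.1.2.1.2 (add T !c):
                    ○ open, literals {b=true, c=false, d=false}.
              branch 1.1.2.2 (add T !c):
                T ((d || d) -> !c): β-rule — branch into F (d || d)  //  T !c.
                  branch 1.1.2.2.1 (add F (d || d)):
                    F (d || d): α-rule — add F d, F d.
                    ○ open, literals {b=true, c=false, d=false}.
                  branch 1.1.2.2.2 (add T !c):
                    ○ open, literals {b=true, c=false}.
      branch 1.2 (add F (d -> !c), F ((d || d) -> !c)):
        F (d -> !c): α-rule — add T d, F !c.
        F ((d || d) -> !c): α-rule — add T (d || d), F !c.
        T (c == !b): β-rule — branch into T c, T !b  //  F c, F !b.
          branch 1.2.1 (add T c, T !b):
            T (d || d): β-rule — branch into T d  //  T d.
              branch 1.2.1.1 (add T d):
                ○ open, literals {b=false, c=true, d=true}.
              branch 1.2.1.2 (add T d):
                ○ open, literals {b=false, c=true, d=true}.
          branch 1.2.2 (add F c, F !b):
            × closes — contains both c and !c.
  branch 2 (add T ((b && !c) && !b)):
    T ((b && !c) && !b): α-rule — add T (b && !c), T !b.
    T (b && !c): α-rule — add T b, T !c.
    × closes — contains both b and !b.
4 branches closed, 7 open.
Each open branch fixes some atoms; the unmentioned ones are free. Counting distinct full assignments: branch {b=false, c=true, d=false} (a) contributes 2 new; branch {b=true, c=false, d=false} (a) contributes 2 new; branch {b=true, c=false, d=false} (a) contributes 0 new; branch {b=true, c=false, d=false} (a) contributes 0 new; branch {b=true, c=false} (a, d) contributes 2 new; branch {b=false, c=true, d=true} (a) contributes 2 new; branch {b=false, c=true, d=true} (a) contributes 0 new. Total: 8.

8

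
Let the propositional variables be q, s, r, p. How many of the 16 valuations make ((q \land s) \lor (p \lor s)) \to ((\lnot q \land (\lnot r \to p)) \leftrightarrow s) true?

9

Initial set: {(((q \land s) \lor (p \lor s)) \to ((\lnot q \land (\lnot r \to p)) \leftrightarrow s))}.
(((q \land s) \lor (p \lor s)) \to ((\lnot q \land (\lnot r \to p)) \leftrightarrow s)): β-rule — branch into \lnot ((q \land s) \lor (p \lor s))  //  ((\lnot q \land (\lnot r \to p)) \leftrightarrow s).
  branch 1 (add \lnot ((q \land s) \lor (p \lor s))):
    \lnot ((q \land s) \lor (p \lor s)): α-rule — add \lnot (q \land s), \lnot (p \lor s).
    \lnot (p \lor s): α-rule — add \lnot p, \lnot s.
    \lnot (q \land s): β-rule — branch into \lnot q  //  \lnot s.
      branch 1.1 (add \lnot q):
        ○ open, literals {p=F, q=F, s=F}.
      branch 1.2 (add \lnot s):
        ○ open, literals {p=F, s=F}.
  branch 2 (add ((\lnot q \land (\lnot r \to p)) \leftrightarrow s)):
    ((\lnot q \land (\lnot r \to p)) \leftrightarrow s): β-rule — branch into (\lnot q \land (\lnot r \to p)), s  //  \lnot (\lnot q \land (\lnot r \to p)), \lnot s.
      branch 2.1 (add (\lnot q \land (\lnot r \to p)), s):
        (\lnot q \land (\lnot r \to p)): α-rule — add \lnot q, (\lnot r \to p).
        (\lnot r \to p): β-rule — branch into \lnot \lnot r  //  p.
          branch 2.1.1 (add \lnot \lnot r):
            ○ open, literals {q=F, r=T, s=T}.
          branch 2.1.2 (add p):
            ○ open, literals {p=T, q=F, s=T}.
      branch 2.2 (add \lnot (\lnot q \land (\lnot r \to p)), \lnot s):
        \lnot (\lnot q \land (\lnot r \to p)): β-rule — branch into \lnot \lnot q  //  \lnot (\lnot r \to p).
          branch 2.2.1 (add \lnot \lnot q):
            ○ open, literals {q=T, s=F}.
          branch 2.2.2 (add \lnot (\lnot r \to p)):
            \lnot (\lnot r \to p): α-rule — add \lnot r, \lnot p.
            ○ open, literals {p=F, r=F, s=F}.
0 branches closed, 6 open.
Each open branch fixes some atoms; the unmentioned ones are free. Counting distinct full assignments: branch {p=F, q=F, s=F} (r) contributes 2 new; branch {p=F, s=F} (q, r) contributes 2 new; branch {q=F, r=T, s=T} (p) contributes 2 new; branch {p=T, q=F, s=T} (r) contributes 1 new; branch {q=T, s=F} (r, p) contributes 2 new; branch {p=F, r=F, s=F} (q) contributes 0 new. Total: 9.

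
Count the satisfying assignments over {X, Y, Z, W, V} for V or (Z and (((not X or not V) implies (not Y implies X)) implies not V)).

Initial set: {(V or (Z and (((not X or not V) implies (not Y implies X)) implies not V)))}.
(V or (Z and (((not X or not V) implies (not Y implies X)) implies not V))): β-rule — branch into V  //  (Z and (((not X or not V) implies (not Y implies X)) implies not V)).
  branch 1 (add V):
    ○ open, literals {V=true}.
  branch 2 (add (Z and (((not X or not V) implies (not Y implies X)) implies not V))):
    (Z and (((not X or not V) implies (not Y implies X)) implies not V)): α-rule — add Z, (((not X or not V) implies (not Y implies X)) implies not V).
    (((not X or not V) implies (not Y implies X)) implies not V): β-rule — branch into not ((not X or not V) implies (not Y implies X))  //  not V.
      branch 2.1 (add not ((not X or not V) implies (not Y implies X))):
        not ((not X or not V) implies (not Y implies X)): α-rule — add (not X or not V), not (not Y implies X).
        not (not Y implies X): α-rule — add not Y, not X.
        (not X or not V): β-rule — branch into not X  //  not V.
          branch 2.1.1 (add not X):
            ○ open, literals {X=false, Y=false, Z=true}.
          branch 2.1.2 (add not V):
            ○ open, literals {V=false, X=false, Y=false, Z=true}.
      branch 2.2 (add not V):
        ○ open, literals {V=false, Z=true}.
0 branches closed, 4 open.
Each open branch fixes some atoms; the unmentioned ones are free. Counting distinct full assignments: branch {V=true} (X, Y, Z, W) contributes 16 new; branch {X=false, Y=false, Z=true} (W, V) contributes 2 new; branch {V=false, X=false, Y=false, Z=true} (W) contributes 0 new; branch {V=false, Z=true} (X, Y, W) contributes 6 new. Total: 24.

24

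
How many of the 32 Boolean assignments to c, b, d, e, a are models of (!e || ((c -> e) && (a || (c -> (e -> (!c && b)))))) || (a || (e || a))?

32

Initial set: {((!e || ((c -> e) && (a || (c -> (e -> (!c && b)))))) || (a || (e || a)))}.
((!e || ((c -> e) && (a || (c -> (e -> (!c && b)))))) || (a || (e || a))): β-rule — branch into (!e || ((c -> e) && (a || (c -> (e -> (!c && b))))))  //  (a || (e || a)).
  branch 1 (add (!e || ((c -> e) && (a || (c -> (e -> (!c && b))))))):
    (!e || ((c -> e) && (a || (c -> (e -> (!c && b)))))): β-rule — branch into !e  //  ((c -> e) && (a || (c -> (e -> (!c && b))))).
      branch 1.1 (add !e):
        ○ open, literals {e=false}.
      branch 1.2 (add ((c -> e) && (a || (c -> (e -> (!c && b)))))):
        ((c -> e) && (a || (c -> (e -> (!c && b))))): α-rule — add (c -> e), (a || (c -> (e -> (!c && b)))).
        (c -> e): β-rule — branch into !c  //  e.
          branch 1.2.1 (add !c):
            (a || (c -> (e -> (!c && b)))): β-rule — branch into a  //  (c -> (e -> (!c && b))).
              branch 1.2.1.1 (add a):
                ○ open, literals {a=true, c=false}.
              branch 1.2.1.2 (add (c -> (e -> (!c && b)))):
                (c -> (e -> (!c && b))): β-rule — branch into !c  //  (e -> (!c && b)).
                  branch 1.2.1.2.1 (add !c):
                    ○ open, literals {c=false}.
                  branch 1.2.1.2.2 (add (e -> (!c && b))):
                    (e -> (!c && b)): β-rule — branch into !e  //  (!c && b).
                      branch 1.2.1.2.2.1 (add !e):
                        ○ open, literals {c=false, e=false}.
                      branch 1.2.1.2.2.2 (add (!c && b)):
                        (!c && b): α-rule — add !c, b.
                        ○ open, literals {b=true, c=false}.
          branch 1.2.2 (add e):
            (a || (c -> (e -> (!c && b)))): β-rule — branch into a  //  (c -> (e -> (!c && b))).
              branch 1.2.2.1 (add a):
                ○ open, literals {a=true, e=true}.
              branch 1.2.2.2 (add (c -> (e -> (!c && b)))):
                (c -> (e -> (!c && b))): β-rule — branch into !c  //  (e -> (!c && b)).
                  branch 1.2.2.2.1 (add !c):
                    ○ open, literals {c=false, e=true}.
                  branch 1.2.2.2.2 (add (e -> (!c && b))):
                    (e -> (!c && b)): β-rule — branch into !e  //  (!c && b).
                      branch 1.2.2.2.2.1 (add !e):
                        × closes — contains both e and !e.
                      branch 1.2.2.2.2.2 (add (!c && b)):
                        (!c && b): α-rule — add !c, b.
                        ○ open, literals {b=true, c=false, e=true}.
  branch 2 (add (a || (e || a))):
    (a || (e || a)): β-rule — branch into a  //  (e || a).
      branch 2.1 (add a):
        ○ open, literals {a=true}.
      branch 2.2 (add (e || a)):
        (e || a): β-rule — branch into e  //  a.
          branch 2.2.1 (add e):
            ○ open, literals {e=true}.
          branch 2.2.2 (add a):
            ○ open, literals {a=true}.
1 branch closed, 11 open.
Each open branch fixes some atoms; the unmentioned ones are free. Counting distinct full assignments: branch {e=false} (c, b, d, a) contributes 16 new; branch {a=true, c=false} (b, d, e) contributes 4 new; branch {c=false} (b, d, e, a) contributes 4 new; branch {c=false, e=false} (b, d, a) contributes 0 new; branch {b=true, c=false} (d, e, a) contributes 0 new; branch {a=true, e=true} (c, b, d) contributes 4 new; branch {c=false, e=true} (b, d, a) contributes 0 new; branch {b=true, c=false, e=true} (d, a) contributes 0 new; branch {a=true} (c, b, d, e) contributes 0 new; branch {e=true} (c, b, d, a) contributes 4 new; branch {a=true} (c, b, d, e) contributes 0 new. Total: 32.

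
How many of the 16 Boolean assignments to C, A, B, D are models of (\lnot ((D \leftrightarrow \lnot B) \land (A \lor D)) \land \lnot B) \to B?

12

Initial set: {T ((\lnot ((D \leftrightarrow \lnot B) \land (A \lor D)) \land \lnot B) \to B)}.
T ((\lnot ((D \leftrightarrow \lnot B) \land (A \lor D)) \land \lnot B) \to B): β-rule — branch into F (\lnot ((D \leftrightarrow \lnot B) \land (A \lor D)) \land \lnot B)  //  T B.
  branch 1 (add F (\lnot ((D \leftrightarrow \lnot B) \land (A \lor D)) \land \lnot B)):
    F (\lnot ((D \leftrightarrow \lnot B) \land (A \lor D)) \land \lnot B): β-rule — branch into F \lnot ((D \leftrightarrow \lnot B) \land (A \lor D))  //  F \lnot B.
      branch 1.1 (add F \lnot ((D \leftrightarrow \lnot B) \land (A \lor D))):
        F \lnot ((D \leftrightarrow \lnot B) \land (A \lor D)): α-rule — add T (D \leftrightarrow \lnot B), T (A \lor D).
        T (D \leftrightarrow \lnot B): β-rule — branch into T D, T \lnot B  //  F D, F \lnot B.
          branch 1.1.1 (add T D, T \lnot B):
            T (A \lor D): β-rule — branch into T A  //  T D.
              branch 1.1.1.1 (add T A):
                ○ open, literals {A=T, B=F, D=T}.
              branch 1.1.1.2 (add T D):
                ○ open, literals {B=F, D=T}.
          branch 1.1.2 (add F D, F \lnot B):
            T (A \lor D): β-rule — branch into T A  //  T D.
              branch 1.1.2.1 (add T A):
                ○ open, literals {A=T, B=T, D=F}.
              branch 1.1.2.2 (add T D):
                × closes — contains both D and \lnot D.
      branch 1.2 (add F \lnot B):
        ○ open, literals {B=T}.
  branch 2 (add T B):
    ○ open, literals {B=T}.
1 branch closed, 5 open.
Each open branch fixes some atoms; the unmentioned ones are free. Counting distinct full assignments: branch {A=T, B=F, D=T} (C) contributes 2 new; branch {B=F, D=T} (C, A) contributes 2 new; branch {A=T, B=T, D=F} (C) contributes 2 new; branch {B=T} (C, A, D) contributes 6 new; branch {B=T} (C, A, D) contributes 0 new. Total: 12.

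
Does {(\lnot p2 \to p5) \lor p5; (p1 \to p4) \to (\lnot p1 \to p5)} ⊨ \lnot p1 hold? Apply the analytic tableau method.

Initial set: {T ((\lnot p2 \to p5) \lor p5); T ((p1 \to p4) \to (\lnot p1 \to p5)); F \lnot p1}.
T ((\lnot p2 \to p5) \lor p5): β-rule — branch into T (\lnot p2 \to p5)  //  T p5.
  branch 1 (add T (\lnot p2 \to p5)):
    T ((p1 \to p4) \to (\lnot p1 \to p5)): β-rule — branch into F (p1 \to p4)  //  T (\lnot p1 \to p5).
      branch 1.1 (add F (p1 \to p4)):
        F (p1 \to p4): α-rule — add T p1, F p4.
        T (\lnot p2 \to p5): β-rule — branch into F \lnot p2  //  T p5.
          branch 1.1.1 (add F \lnot p2):
            ○ open, literals {p1=T, p2=T, p4=F}.
          branch 1.1.2 (add T p5):
            ○ open, literals {p1=T, p4=F, p5=T}.
      branch 1.2 (add T (\lnot p1 \to p5)):
        T (\lnot p2 \to p5): β-rule — branch into F \lnot p2  //  T p5.
          branch 1.2.1 (add F \lnot p2):
            T (\lnot p1 \to p5): β-rule — branch into F \lnot p1  //  T p5.
              branch 1.2.1.1 (add F \lnot p1):
                ○ open, literals {p1=T, p2=T}.
              branch 1.2.1.2 (add T p5):
                ○ open, literals {p1=T, p2=T, p5=T}.
          branch 1.2.2 (add T p5):
            T (\lnot p1 \to p5): β-rule — branch into F \lnot p1  //  T p5.
              branch 1.2.2.1 (add F \lnot p1):
                ○ open, literals {p1=T, p5=T}.
              branch 1.2.2.2 (add T p5):
                ○ open, literals {p1=T, p5=T}.
  branch 2 (add T p5):
    T ((p1 \to p4) \to (\lnot p1 \to p5)): β-rule — branch into F (p1 \to p4)  //  T (\lnot p1 \to p5).
      branch 2.1 (add F (p1 \to p4)):
        F (p1 \to p4): α-rule — add T p1, F p4.
        ○ open, literals {p1=T, p4=F, p5=T}.
      branch 2.2 (add T (\lnot p1 \to p5)):
        T (\lnot p1 \to p5): β-rule — branch into F \lnot p1  //  T p5.
          branch 2.2.1 (add F \lnot p1):
            ○ open, literals {p1=T, p5=T}.
          branch 2.2.2 (add T p5):
            ○ open, literals {p1=T, p5=T}.
0 branches closed, 9 open.
An open branch gives a countermodel: p1=T, p2=T, p4=F (unmentioned atoms arbitrary); the premises hold there but the conclusion fails.

No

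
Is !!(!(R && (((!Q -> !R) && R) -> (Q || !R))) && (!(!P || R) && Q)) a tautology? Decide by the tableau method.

Not valid

Assume the negation and expand:
Initial set: {!!!(!(R && (((!Q -> !R) && R) -> (Q || !R))) && (!(!P || R) && Q))}.
!!!(!(R && (((!Q -> !R) && R) -> (Q || !R))) && (!(!P || R) && Q)): drop double negation, giving !(!(R && (((!Q -> !R) && R) -> (Q || !R))) && (!(!P || R) && Q)).
!(!(R && (((!Q -> !R) && R) -> (Q || !R))) && (!(!P || R) && Q)): β-rule — branch into !!(R && (((!Q -> !R) && R) -> (Q || !R)))  //  !(!(!P || R) && Q).
  branch 1 (add !!(R && (((!Q -> !R) && R) -> (Q || !R)))):
    !!(R && (((!Q -> !R) && R) -> (Q || !R))): α-rule — add R, (((!Q -> !R) && R) -> (Q || !R)).
    (((!Q -> !R) && R) -> (Q || !R)): β-rule — branch into !((!Q -> !R) && R)  //  (Q || !R).
      branch 1.1 (add !((!Q -> !R) && R)):
        !((!Q -> !R) && R): β-rule — branch into !(!Q -> !R)  //  !R.
          branch 1.1.1 (add !(!Q -> !R)):
            !(!Q -> !R): α-rule — add !Q, !!R.
            ○ open, literals {Q=false, R=true}.
          branch 1.1.2 (add !R):
            × closes — contains both R and !R.
      branch 1.2 (add (Q || !R)):
        (Q || !R): β-rule — branch into Q  //  !R.
          branch 1.2.1 (add Q):
            ○ open, literals {Q=true, R=true}.
          branch 1.2.2 (add !R):
            × closes — contains both R and !R.
  branch 2 (add !(!(!P || R) && Q)):
    !(!(!P || R) && Q): β-rule — branch into !!(!P || R)  //  !Q.
      branch 2.1 (add !!(!P || R)):
        !!(!P || R): β-rule — branch into !P  //  R.
          branch 2.1.1 (add !P):
            ○ open, literals {P=false}.
          branch 2.1.2 (add R):
            ○ open, literals {R=true}.
      branch 2.2 (add !Q):
        ○ open, literals {Q=false}.
2 branches closed, 5 open.
An open branch gives a countermodel: Q=false, R=true (unmentioned atoms arbitrary); under it the original formula is false.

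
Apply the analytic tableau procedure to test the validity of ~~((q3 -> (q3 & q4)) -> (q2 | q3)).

Assume the negation and expand:
Initial set: {F ~~((q3 -> (q3 & q4)) -> (q2 | q3))}.
F ~~((q3 -> (q3 & q4)) -> (q2 | q3)): drop double negation, giving F ((q3 -> (q3 & q4)) -> (q2 | q3)).
F ((q3 -> (q3 & q4)) -> (q2 | q3)): α-rule — add T (q3 -> (q3 & q4)), F (q2 | q3).
F (q2 | q3): α-rule — add F q2, F q3.
T (q3 -> (q3 & q4)): β-rule — branch into F q3  //  T (q3 & q4).
  branch 1 (add F q3):
    ○ open, literals {q2=0, q3=0}.
  branch 2 (add T (q3 & q4)):
    T (q3 & q4): α-rule — add T q3, T q4.
    × closes — contains both q3 and ~q3.
1 branch closed, 1 open.
An open branch gives a countermodel: q2=0, q3=0 (unmentioned atoms arbitrary); under it the original formula is false.

Not valid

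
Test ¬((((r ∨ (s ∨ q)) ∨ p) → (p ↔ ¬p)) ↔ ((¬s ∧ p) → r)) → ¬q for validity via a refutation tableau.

Not valid

Assume the negation and expand:
Initial set: {¬(¬((((r ∨ (s ∨ q)) ∨ p) → (p ↔ ¬p)) ↔ ((¬s ∧ p) → r)) → ¬q)}.
¬(¬((((r ∨ (s ∨ q)) ∨ p) → (p ↔ ¬p)) ↔ ((¬s ∧ p) → r)) → ¬q): α-rule — add ¬((((r ∨ (s ∨ q)) ∨ p) → (p ↔ ¬p)) ↔ ((¬s ∧ p) → r)), ¬¬q.
¬((((r ∨ (s ∨ q)) ∨ p) → (p ↔ ¬p)) ↔ ((¬s ∧ p) → r)): β-rule — branch into (((r ∨ (s ∨ q)) ∨ p) → (p ↔ ¬p)), ¬((¬s ∧ p) → r)  //  ¬(((r ∨ (s ∨ q)) ∨ p) → (p ↔ ¬p)), ((¬s ∧ p) → r).
  branch 1 (add (((r ∨ (s ∨ q)) ∨ p) → (p ↔ ¬p)), ¬((¬s ∧ p) → r)):
    ¬((¬s ∧ p) → r): α-rule — add (¬s ∧ p), ¬r.
    (¬s ∧ p): α-rule — add ¬s, p.
    (((r ∨ (s ∨ q)) ∨ p) → (p ↔ ¬p)): β-rule — branch into ¬((r ∨ (s ∨ q)) ∨ p)  //  (p ↔ ¬p).
      branch 1.1 (add ¬((r ∨ (s ∨ q)) ∨ p)):
        ¬((r ∨ (s ∨ q)) ∨ p): α-rule — add ¬(r ∨ (s ∨ q)), ¬p.
        × closes — contains both p and ¬p.
      branch 1.2 (add (p ↔ ¬p)):
        (p ↔ ¬p): β-rule — branch into p, ¬p  //  ¬p, ¬¬p.
          branch 1.2.1 (add p, ¬p):
            × closes — contains both p and ¬p.
          branch 1.2.2 (add ¬p, ¬¬p):
            × closes — contains both p and ¬p.
  branch 2 (add ¬(((r ∨ (s ∨ q)) ∨ p) → (p ↔ ¬p)), ((¬s ∧ p) → r)):
    ¬(((r ∨ (s ∨ q)) ∨ p) → (p ↔ ¬p)): α-rule — add ((r ∨ (s ∨ q)) ∨ p), ¬(p ↔ ¬p).
    ((¬s ∧ p) → r): β-rule — branch into ¬(¬s ∧ p)  //  r.
      branch 2.1 (add ¬(¬s ∧ p)):
        ((r ∨ (s ∨ q)) ∨ p): β-rule — branch into (r ∨ (s ∨ q))  //  p.
          branch 2.1.1 (add (r ∨ (s ∨ q))):
            ¬(p ↔ ¬p): β-rule — branch into p, ¬¬p  //  ¬p, ¬p.
              branch 2.1.1.1 (add p, ¬¬p):
                ¬(¬s ∧ p): β-rule — branch into ¬¬s  //  ¬p.
                  branch 2.1.1.1.1 (add ¬¬s):
                    (r ∨ (s ∨ q)): β-rule — branch into r  //  (s ∨ q).
                      branch 2.1.1.1.1.1 (add r):
                        ○ open, literals {p=T, q=T, r=T, s=T}.
                      branch 2.1.1.1.1.2 (add (s ∨ q)):
                        (s ∨ q): β-rule — branch into s  //  q.
                          branch 2.1.1.1.1.2.1 (add s):
                            ○ open, literals {p=T, q=T, s=T}.
                          branch 2.1.1.1.1.2.2 (add q):
                            ○ open, literals {p=T, q=T, s=T}.
                  branch 2.1.1.1.2 (add ¬p):
                    × closes — contains both p and ¬p.
              branch 2.1.1.2 (add ¬p, ¬p):
                ¬(¬s ∧ p): β-rule — branch into ¬¬s  //  ¬p.
                  branch 2.1.1.2.1 (add ¬¬s):
                    (r ∨ (s ∨ q)): β-rule — branch into r  //  (s ∨ q).
                      branch 2.1.1.2.1.1 (add r):
                        ○ open, literals {p=F, q=T, r=T, s=T}.
                      branch 2.1.1.2.1.2 (add (s ∨ q)):
                        (s ∨ q): β-rule — branch into s  //  q.
                          branch 2.1.1.2.1.2.1 (add s):
                            ○ open, literals {p=F, q=T, s=T}.
                          branch 2.1.1.2.1.2.2 (add q):
                            ○ open, literals {p=F, q=T, s=T}.
                  branch 2.1.1.2.2 (add ¬p):
                    (r ∨ (s ∨ q)): β-rule — branch into r  //  (s ∨ q).
                      branch 2.1.1.2.2.1 (add r):
                        ○ open, literals {p=F, q=T, r=T}.
                      branch 2.1.1.2.2.2 (add (s ∨ q)):
                        (s ∨ q): β-rule — branch into s  //  q.
                          branch 2.1.1.2.2.2.1 (add s):
                            ○ open, literals {p=F, q=T, s=T}.
                          branch 2.1.1.2.2.2.2 (add q):
                            ○ open, literals {p=F, q=T}.
          branch 2.1.2 (add p):
            ¬(p ↔ ¬p): β-rule — branch into p, ¬¬p  //  ¬p, ¬p.
              branch 2.1.2.1 (add p, ¬¬p):
                ¬(¬s ∧ p): β-rule — branch into ¬¬s  //  ¬p.
                  branch 2.1.2.1.1 (add ¬¬s):
                    ○ open, literals {p=T, q=T, s=T}.
                  branch 2.1.2.1.2 (add ¬p):
                    × closes — contains both p and ¬p.
              branch 2.1.2.2 (add ¬p, ¬p):
                × closes — contains both p and ¬p.
      branch 2.2 (add r):
        ((r ∨ (s ∨ q)) ∨ p): β-rule — branch into (r ∨ (s ∨ q))  //  p.
          branch 2.2.1 (add (r ∨ (s ∨ q))):
            ¬(p ↔ ¬p): β-rule — branch into p, ¬¬p  //  ¬p, ¬p.
              branch 2.2.1.1 (add p, ¬¬p):
                (r ∨ (s ∨ q)): β-rule — branch into r  //  (s ∨ q).
                  branch 2.2.1.1.1 (add r):
                    ○ open, literals {p=T, q=T, r=T}.
                  branch 2.2.1.1.2 (add (s ∨ q)):
                    (s ∨ q): β-rule — branch into s  //  q.
                      branch 2.2.1.1.2.1 (add s):
                        ○ open, literals {p=T, q=T, r=T, s=T}.
                      branch 2.2.1.1.2.2 (add q):
                        ○ open, literals {p=T, q=T, r=T}.
              branch 2.2.1.2 (add ¬p, ¬p):
                (r ∨ (s ∨ q)): β-rule — branch into r  //  (s ∨ q).
                  branch 2.2.1.2.1 (add r):
                    ○ open, literals {p=F, q=T, r=T}.
                  branch 2.2.1.2.2 (add (s ∨ q)):
                    (s ∨ q): β-rule — branch into s  //  q.
                      branch 2.2.1.2.2.1 (add s):
                        ○ open, literals {p=F, q=T, r=T, s=T}.
                      branch 2.2.1.2.2.2 (add q):
                        ○ open, literals {p=F, q=T, r=T}.
          branch 2.2.2 (add p):
            ¬(p ↔ ¬p): β-rule — branch into p, ¬¬p  //  ¬p, ¬p.
              branch 2.2.2.1 (add p, ¬¬p):
                ○ open, literals {p=T, q=T, r=T}.
              branch 2.2.2.2 (add ¬p, ¬p):
                × closes — contains both p and ¬p.
7 branches closed, 17 open.
An open branch gives a countermodel: p=T, q=T, r=T, s=T (unmentioned atoms arbitrary); under it the original formula is false.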